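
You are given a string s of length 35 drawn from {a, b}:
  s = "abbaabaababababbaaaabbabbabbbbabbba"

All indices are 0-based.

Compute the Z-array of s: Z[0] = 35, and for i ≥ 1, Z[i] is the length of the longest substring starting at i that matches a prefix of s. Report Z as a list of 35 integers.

Z[0]=35
i=1: outside box; Z[1]=0
i=2: outside box; Z[2]=0
i=3: outside box; Z[3]=1 extend→box=[3,4)
i=4: outside box; Z[4]=2 extend→box=[4,6)
i=5: min(r-i=1, Z[1]=0)=0; Z[5]=0
i=6: outside box; Z[6]=1 extend→box=[6,7)
i=7: outside box; Z[7]=2 extend→box=[7,9)
i=8: min(r-i=1, Z[1]=0)=0; Z[8]=0
i=9: outside box; Z[9]=2 extend→box=[9,11)
i=10: min(r-i=1, Z[1]=0)=0; Z[10]=0
i=11: outside box; Z[11]=2 extend→box=[11,13)
i=12: min(r-i=1, Z[1]=0)=0; Z[12]=0
i=13: outside box; Z[13]=5 extend→box=[13,18)
i=14: min(r-i=4, Z[1]=0)=0; Z[14]=0
i=15: min(r-i=3, Z[2]=0)=0; Z[15]=0
i=16: min(r-i=2, Z[3]=1)=1; Z[16]=1
i=17: min(r-i=1, Z[4]=2)=1; Z[17]=1
i=18: outside box; Z[18]=1 extend→box=[18,19)
i=19: outside box; Z[19]=4 extend→box=[19,23)
i=20: min(r-i=3, Z[1]=0)=0; Z[20]=0
i=21: min(r-i=2, Z[2]=0)=0; Z[21]=0
i=22: min(r-i=1, Z[3]=1)=1; Z[22]=4 extend→box=[22,26)
i=23: min(r-i=3, Z[1]=0)=0; Z[23]=0
i=24: min(r-i=2, Z[2]=0)=0; Z[24]=0
i=25: min(r-i=1, Z[3]=1)=1; Z[25]=3 extend→box=[25,28)
i=26: min(r-i=2, Z[1]=0)=0; Z[26]=0
i=27: min(r-i=1, Z[2]=0)=0; Z[27]=0
i=28: outside box; Z[28]=0
i=29: outside box; Z[29]=0
i=30: outside box; Z[30]=3 extend→box=[30,33)
i=31: min(r-i=2, Z[1]=0)=0; Z[31]=0
i=32: min(r-i=1, Z[2]=0)=0; Z[32]=0
i=33: outside box; Z[33]=0
i=34: outside box; Z[34]=1 extend→box=[34,35)

[35, 0, 0, 1, 2, 0, 1, 2, 0, 2, 0, 2, 0, 5, 0, 0, 1, 1, 1, 4, 0, 0, 4, 0, 0, 3, 0, 0, 0, 0, 3, 0, 0, 0, 1]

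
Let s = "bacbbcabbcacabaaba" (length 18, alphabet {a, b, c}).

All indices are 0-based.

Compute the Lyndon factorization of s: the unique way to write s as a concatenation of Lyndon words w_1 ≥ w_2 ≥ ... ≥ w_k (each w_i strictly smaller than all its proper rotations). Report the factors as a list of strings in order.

emit factor 1: 'b' (i=0, period=1)
emit factor 2: 'acbbc' (i=1, period=5)
emit factor 3: 'abbcac' (i=6, period=6)
emit factor 4: 'ab' (i=12, period=2)
emit factor 5: 'aab' (i=14, period=3)
emit factor 6: 'a' (i=17, period=1)

["b", "acbbc", "abbcac", "ab", "aab", "a"]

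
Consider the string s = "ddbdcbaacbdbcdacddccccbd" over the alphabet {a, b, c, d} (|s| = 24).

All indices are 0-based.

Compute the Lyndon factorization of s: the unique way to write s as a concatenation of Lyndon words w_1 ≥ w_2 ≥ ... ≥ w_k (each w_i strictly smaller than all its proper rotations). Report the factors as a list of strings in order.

emit factor 1: 'd' (i=0, period=1)
emit factor 2: 'd' (i=1, period=1)
emit factor 3: 'bdc' (i=2, period=3)
emit factor 4: 'b' (i=5, period=1)
emit factor 5: 'aacbdbcdacddccccbd' (i=6, period=18)

["d", "d", "bdc", "b", "aacbdbcdacddccccbd"]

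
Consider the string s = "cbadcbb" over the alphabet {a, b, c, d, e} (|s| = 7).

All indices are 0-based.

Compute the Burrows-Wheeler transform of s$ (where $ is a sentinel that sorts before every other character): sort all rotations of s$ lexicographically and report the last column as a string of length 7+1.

bbbcc$da

rank  rotation  last
    0  $cbadcbb  b
    1  adcbb$cb  b
    2  b$cbadcb  b
    3  badcbb$c  c
    4  bb$cbadc  c
    5  cbadcbb$  $
    6  cbb$cbad  d
    7  dcbb$cba  a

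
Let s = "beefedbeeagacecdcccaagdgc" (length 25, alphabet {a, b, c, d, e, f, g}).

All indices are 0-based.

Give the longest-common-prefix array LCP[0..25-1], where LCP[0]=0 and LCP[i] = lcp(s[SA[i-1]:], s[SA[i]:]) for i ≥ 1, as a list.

rank | idx | suffix
   0 |  19 | aagdgc
   1 |  11 | acecdcccaagdgc
   2 |   9 | agacecdcccaagdgc
   3 |  20 | agdgc
   4 |   6 | beeagacecdcccaagdgc
   5 |   0 | beefedbeeagacecdcccaagdgc
   6 |  24 | c
   7 |  18 | caagdgc
   8 |  17 | ccaagdgc
   9 |  16 | cccaagdgc
  10 |  14 | cdcccaagdgc
  11 |  12 | cecdcccaagdgc
  12 |   5 | dbeeagacecdcccaagdgc
  13 |  15 | dcccaagdgc
  14 |  22 | dgc
  15 |   8 | eagacecdcccaagdgc
  16 |  13 | ecdcccaagdgc
  17 |   4 | edbeeagacecdcccaagdgc
  18 |   7 | eeagacecdcccaagdgc
  19 |   1 | eefedbeeagacecdcccaagdgc
  20 |   2 | efedbeeagacecdcccaagdgc
  21 |   3 | fedbeeagacecdcccaagdgc
  22 |  10 | gacecdcccaagdgc
  23 |  23 | gc
  24 |  21 | gdgc

SA = [19, 11, 9, 20, 6, 0, 24, 18, 17, 16, 14, 12, 5, 15, 22, 8, 13, 4, 7, 1, 2, 3, 10, 23, 21]
[i] adj suffixes → lcp
  [1] 19/11 → 1 ('a')
  [2] 11/9 → 1 ('a')
  [3] 9/20 → 2 ('ag')
  [4] 20/6 → 0 ('')
  [5] 6/0 → 3 ('bee')
  [6] 0/24 → 0 ('')
  [7] 24/18 → 1 ('c')
  [8] 18/17 → 1 ('c')
  [9] 17/16 → 2 ('cc')
  [10] 16/14 → 1 ('c')
  [11] 14/12 → 1 ('c')
  [12] 12/5 → 0 ('')
  [13] 5/15 → 1 ('d')
  [14] 15/22 → 1 ('d')
  [15] 22/8 → 0 ('')
  [16] 8/13 → 1 ('e')
  [17] 13/4 → 1 ('e')
  [18] 4/7 → 1 ('e')
  [19] 7/1 → 2 ('ee')
  [20] 1/2 → 1 ('e')
  [21] 2/3 → 0 ('')
  [22] 3/10 → 0 ('')
  [23] 10/23 → 1 ('g')
  [24] 23/21 → 1 ('g')

[0, 1, 1, 2, 0, 3, 0, 1, 1, 2, 1, 1, 0, 1, 1, 0, 1, 1, 1, 2, 1, 0, 0, 1, 1]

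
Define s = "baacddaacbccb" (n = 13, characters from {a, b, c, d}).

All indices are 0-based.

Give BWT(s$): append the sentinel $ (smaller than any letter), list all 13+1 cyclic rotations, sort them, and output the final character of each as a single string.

rank  rotation        last
    0  $baacddaacbccb  b
    1  aacbccb$baacdd  d
    2  aacddaacbccb$b  b
    3  acbccb$baacdda  a
    4  acddaacbccb$ba  a
    5  b$baacddaacbcc  c
    6  baacddaacbccb$  $
    7  bccb$baacddaac  c
    8  cb$baacddaacbc  c
    9  cbccb$baacddaa  a
   10  ccb$baacddaacb  b
   11  cddaacbccb$baa  a
   12  daacbccb$baacd  d
   13  ddaacbccb$baac  c

bdbaac$ccabadc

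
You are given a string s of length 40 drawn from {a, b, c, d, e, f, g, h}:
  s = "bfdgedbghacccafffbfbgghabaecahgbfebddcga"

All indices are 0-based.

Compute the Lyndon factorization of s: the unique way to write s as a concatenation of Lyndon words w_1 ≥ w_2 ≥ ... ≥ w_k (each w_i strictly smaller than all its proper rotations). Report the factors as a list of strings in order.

emit factor 1: 'bfdgedbgh' (i=0, period=9)
emit factor 2: 'acccafffbfbggh' (i=9, period=14)
emit factor 3: 'abaecahgbfebddcg' (i=23, period=16)
emit factor 4: 'a' (i=39, period=1)

["bfdgedbgh", "acccafffbfbggh", "abaecahgbfebddcg", "a"]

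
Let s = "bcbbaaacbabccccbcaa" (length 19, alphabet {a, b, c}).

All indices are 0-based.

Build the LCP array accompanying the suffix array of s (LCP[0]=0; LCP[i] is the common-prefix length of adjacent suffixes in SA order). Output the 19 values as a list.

[0, 1, 2, 2, 1, 1, 0, 2, 1, 1, 2, 2, 0, 1, 2, 2, 1, 2, 3]

rank→(start, suffix):
  0 → (18, 'a')
  1 → (17, 'aa')
  2 → (4, 'aaacbabccccbcaa')
  3 → (5, 'aacbabccccbcaa')
  4 → (9, 'abccccbcaa')
  5 → (6, 'acbabccccbcaa')
  6 → (3, 'baaacbabccccbcaa')
  7 → (8, 'babccccbcaa')
  8 → (2, 'bbaaacbabccccbcaa')
  9 → (15, 'bcaa')
  10 → (0, 'bcbbaaacbabccccbcaa')
  11 → (10, 'bccccbcaa')
  12 → (16, 'caa')
  13 → (7, 'cbabccccbcaa')
  14 → (1, 'cbbaaacbabccccbcaa')
  15 → (14, 'cbcaa')
  16 → (13, 'ccbcaa')
  17 → (12, 'cccbcaa')
  18 → (11, 'ccccbcaa')

SA = [18, 17, 4, 5, 9, 6, 3, 8, 2, 15, 0, 10, 16, 7, 1, 14, 13, 12, 11]
[i] adj suffixes → lcp
  [1] 18/17 → 1 ('a')
  [2] 17/4 → 2 ('aa')
  [3] 4/5 → 2 ('aa')
  [4] 5/9 → 1 ('a')
  [5] 9/6 → 1 ('a')
  [6] 6/3 → 0 ('')
  [7] 3/8 → 2 ('ba')
  [8] 8/2 → 1 ('b')
  [9] 2/15 → 1 ('b')
  [10] 15/0 → 2 ('bc')
  [11] 0/10 → 2 ('bc')
  [12] 10/16 → 0 ('')
  [13] 16/7 → 1 ('c')
  [14] 7/1 → 2 ('cb')
  [15] 1/14 → 2 ('cb')
  [16] 14/13 → 1 ('c')
  [17] 13/12 → 2 ('cc')
  [18] 12/11 → 3 ('ccc')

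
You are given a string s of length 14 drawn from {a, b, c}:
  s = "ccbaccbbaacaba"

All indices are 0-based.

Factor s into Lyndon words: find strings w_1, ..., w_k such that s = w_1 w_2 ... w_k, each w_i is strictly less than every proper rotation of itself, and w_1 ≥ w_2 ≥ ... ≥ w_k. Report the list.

["c", "c", "b", "accbb", "aacab", "a"]

emit factor 1: 'c' (i=0, period=1)
emit factor 2: 'c' (i=1, period=1)
emit factor 3: 'b' (i=2, period=1)
emit factor 4: 'accbb' (i=3, period=5)
emit factor 5: 'aacab' (i=8, period=5)
emit factor 6: 'a' (i=13, period=1)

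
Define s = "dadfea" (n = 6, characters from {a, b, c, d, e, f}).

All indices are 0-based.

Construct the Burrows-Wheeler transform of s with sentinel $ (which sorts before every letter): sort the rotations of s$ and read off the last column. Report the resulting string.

aed$afd

rank  rotation last
    0  $dadfea  a
    1  a$dadfe  e
    2  adfea$d  d
    3  dadfea$  $
    4  dfea$da  a
    5  ea$dadf  f
    6  fea$dad  d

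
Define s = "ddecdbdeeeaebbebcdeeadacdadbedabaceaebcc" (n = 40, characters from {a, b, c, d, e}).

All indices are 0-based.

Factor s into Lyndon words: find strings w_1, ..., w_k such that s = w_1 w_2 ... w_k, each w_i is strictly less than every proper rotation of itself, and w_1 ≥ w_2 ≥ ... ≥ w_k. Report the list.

emit factor 1: 'dde' (i=0, period=3)
emit factor 2: 'cd' (i=3, period=2)
emit factor 3: 'bdeee' (i=5, period=5)
emit factor 4: 'aebbebcdee' (i=10, period=10)
emit factor 5: 'ad' (i=20, period=2)
emit factor 6: 'acdadbed' (i=22, period=8)
emit factor 7: 'abaceaebcc' (i=30, period=10)

["dde", "cd", "bdeee", "aebbebcdee", "ad", "acdadbed", "abaceaebcc"]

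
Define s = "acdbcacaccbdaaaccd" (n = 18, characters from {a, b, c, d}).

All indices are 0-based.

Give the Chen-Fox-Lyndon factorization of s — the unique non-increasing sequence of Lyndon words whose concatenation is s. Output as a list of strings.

["acdbc", "acaccbd", "aaaccd"]

emit factor 1: 'acdbc' (i=0, period=5)
emit factor 2: 'acaccbd' (i=5, period=7)
emit factor 3: 'aaaccd' (i=12, period=6)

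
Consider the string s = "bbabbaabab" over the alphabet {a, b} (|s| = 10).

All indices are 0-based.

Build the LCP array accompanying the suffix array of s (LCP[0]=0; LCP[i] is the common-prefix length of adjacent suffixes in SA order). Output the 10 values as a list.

rank→(start, suffix):
  0 → (5, 'aabab')
  1 → (8, 'ab')
  2 → (6, 'abab')
  3 → (2, 'abbaabab')
  4 → (9, 'b')
  5 → (4, 'baabab')
  6 → (7, 'bab')
  7 → (1, 'babbaabab')
  8 → (3, 'bbaabab')
  9 → (0, 'bbabbaabab')

SA = [5, 8, 6, 2, 9, 4, 7, 1, 3, 0]
i: (SA[i-1],SA[i]) lcp shared
  1: (5,8) 1 'a'
  2: (8,6) 2 'ab'
  3: (6,2) 2 'ab'
  4: (2,9) 0 ''
  5: (9,4) 1 'b'
  6: (4,7) 2 'ba'
  7: (7,1) 3 'bab'
  8: (1,3) 1 'b'
  9: (3,0) 3 'bba'

[0, 1, 2, 2, 0, 1, 2, 3, 1, 3]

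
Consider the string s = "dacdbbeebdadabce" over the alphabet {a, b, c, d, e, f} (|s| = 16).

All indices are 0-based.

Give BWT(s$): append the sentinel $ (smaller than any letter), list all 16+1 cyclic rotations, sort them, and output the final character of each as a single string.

rank  rotation           last
    0  $dacdbbeebdadabce  e
    1  abce$dacdbbeebdad  d
    2  acdbbeebdadabce$d  d
    3  adabce$dacdbbeebd  d
    4  bbeebdadabce$dacd  d
    5  bce$dacdbbeebdada  a
    6  bdadabce$dacdbbee  e
    7  beebdadabce$dacdb  b
    8  cdbbeebdadabce$da  a
    9  ce$dacdbbeebdadab  b
   10  dabce$dacdbbeebda  a
   11  dacdbbeebdadabce$  $
   12  dadabce$dacdbbeeb  b
   13  dbbeebdadabce$dac  c
   14  e$dacdbbeebdadabc  c
   15  ebdadabce$dacdbbe  e
   16  eebdadabce$dacdbb  b

eddddaebaba$bcceb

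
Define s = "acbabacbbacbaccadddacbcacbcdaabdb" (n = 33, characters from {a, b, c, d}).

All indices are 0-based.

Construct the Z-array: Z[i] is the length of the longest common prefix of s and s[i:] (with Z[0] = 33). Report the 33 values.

[33, 0, 0, 1, 0, 3, 0, 0, 0, 4, 0, 0, 2, 0, 0, 1, 0, 0, 0, 3, 0, 0, 0, 3, 0, 0, 0, 0, 1, 1, 0, 0, 0]

Z[0]=33
i=1: fresh scan; Z[1]=0
i=2: fresh scan; Z[2]=0
i=3: fresh scan; Z[3]=1 extend→box=[3,4)
i=4: fresh scan; Z[4]=0
i=5: fresh scan; Z[5]=3 extend→box=[5,8)
i=6: min(r-i=2, Z[1]=0)=0; Z[6]=0
i=7: min(r-i=1, Z[2]=0)=0; Z[7]=0
i=8: fresh scan; Z[8]=0
i=9: fresh scan; Z[9]=4 extend→box=[9,13)
i=10: min(r-i=3, Z[1]=0)=0; Z[10]=0
i=11: min(r-i=2, Z[2]=0)=0; Z[11]=0
i=12: min(r-i=1, Z[3]=1)=1; Z[12]=2 extend→box=[12,14)
i=13: min(r-i=1, Z[1]=0)=0; Z[13]=0
i=14: fresh scan; Z[14]=0
i=15: fresh scan; Z[15]=1 extend→box=[15,16)
i=16: fresh scan; Z[16]=0
i=17: fresh scan; Z[17]=0
i=18: fresh scan; Z[18]=0
i=19: fresh scan; Z[19]=3 extend→box=[19,22)
i=20: min(r-i=2, Z[1]=0)=0; Z[20]=0
i=21: min(r-i=1, Z[2]=0)=0; Z[21]=0
i=22: fresh scan; Z[22]=0
i=23: fresh scan; Z[23]=3 extend→box=[23,26)
i=24: min(r-i=2, Z[1]=0)=0; Z[24]=0
i=25: min(r-i=1, Z[2]=0)=0; Z[25]=0
i=26: fresh scan; Z[26]=0
i=27: fresh scan; Z[27]=0
i=28: fresh scan; Z[28]=1 extend→box=[28,29)
i=29: fresh scan; Z[29]=1 extend→box=[29,30)
i=30: fresh scan; Z[30]=0
i=31: fresh scan; Z[31]=0
i=32: fresh scan; Z[32]=0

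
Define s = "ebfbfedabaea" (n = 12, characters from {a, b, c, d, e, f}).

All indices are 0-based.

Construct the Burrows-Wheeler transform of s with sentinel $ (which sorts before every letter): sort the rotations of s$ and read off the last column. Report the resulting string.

aedbaefea$fbb

rank  rotation       last
    0  $ebfbfedabaea  a
    1  a$ebfbfedabae  e
    2  abaea$ebfbfed  d
    3  aea$ebfbfedab  b
    4  baea$ebfbfeda  a
    5  bfbfedabaea$e  e
    6  bfedabaea$ebf  f
    7  dabaea$ebfbfe  e
    8  ea$ebfbfedaba  a
    9  ebfbfedabaea$  $
   10  edabaea$ebfbf  f
   11  fbfedabaea$eb  b
   12  fedabaea$ebfb  b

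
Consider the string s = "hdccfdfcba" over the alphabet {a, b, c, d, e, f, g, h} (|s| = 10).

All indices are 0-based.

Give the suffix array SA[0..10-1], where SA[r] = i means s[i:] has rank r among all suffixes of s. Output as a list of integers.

sorted suffixes:
  #0 SA[0]=9  'a'
  #1 SA[1]=8  'ba'
  #2 SA[2]=7  'cba'
  #3 SA[3]=2  'ccfdfcba'
  #4 SA[4]=3  'cfdfcba'
  #5 SA[5]=1  'dccfdfcba'
  #6 SA[6]=5  'dfcba'
  #7 SA[7]=6  'fcba'
  #8 SA[8]=4  'fdfcba'
  #9 SA[9]=0  'hdccfdfcba'

[9, 8, 7, 2, 3, 1, 5, 6, 4, 0]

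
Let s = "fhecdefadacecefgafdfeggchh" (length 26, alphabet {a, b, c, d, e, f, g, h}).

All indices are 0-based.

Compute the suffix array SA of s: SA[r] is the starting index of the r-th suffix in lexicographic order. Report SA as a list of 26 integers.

[9, 7, 16, 3, 10, 12, 23, 8, 4, 18, 2, 11, 5, 13, 20, 6, 17, 19, 14, 0, 15, 22, 21, 25, 1, 24]

rank→(start, suffix):
  0 → (9, 'acecefgafdfeggchh')
  1 → (7, 'adacecefgafdfeggchh')
  2 → (16, 'afdfeggchh')
  3 → (3, 'cdefadacecefgafdfeggchh')
  4 → (10, 'cecefgafdfeggchh')
  5 → (12, 'cefgafdfeggchh')
  6 → (23, 'chh')
  7 → (8, 'dacecefgafdfeggchh')
  8 → (4, 'defadacecefgafdfeggchh')
  9 → (18, 'dfeggchh')
  10 → (2, 'ecdefadacecefgafdfeggchh')
  11 → (11, 'ecefgafdfeggchh')
  12 → (5, 'efadacecefgafdfeggchh')
  13 → (13, 'efgafdfeggchh')
  14 → (20, 'eggchh')
  15 → (6, 'fadacecefgafdfeggchh')
  16 → (17, 'fdfeggchh')
  17 → (19, 'feggchh')
  18 → (14, 'fgafdfeggchh')
  19 → (0, 'fhecdefadacecefgafdfeggchh')
  20 → (15, 'gafdfeggchh')
  21 → (22, 'gchh')
  22 → (21, 'ggchh')
  23 → (25, 'h')
  24 → (1, 'hecdefadacecefgafdfeggchh')
  25 → (24, 'hh')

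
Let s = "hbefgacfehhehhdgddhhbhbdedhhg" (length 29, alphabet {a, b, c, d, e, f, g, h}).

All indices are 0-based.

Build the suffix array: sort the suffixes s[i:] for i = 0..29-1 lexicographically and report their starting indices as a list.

rank | idx | suffix
   0 |   5 | acfehhehhdgddhhbhbdedhhg
   1 |  22 | bdedhhg
   2 |   1 | befgacfehhehhdgddhhbhbdedhhg
   3 |  20 | bhbdedhhg
   4 |   6 | cfehhehhdgddhhbhbdedhhg
   5 |  16 | ddhhbhbdedhhg
   6 |  23 | dedhhg
   7 |  14 | dgddhhbhbdedhhg
   8 |  17 | dhhbhbdedhhg
   9 |  25 | dhhg
  10 |  24 | edhhg
  11 |   2 | efgacfehhehhdgddhhbhbdedhhg
  12 |  11 | ehhdgddhhbhbdedhhg
  13 |   8 | ehhehhdgddhhbhbdedhhg
  14 |   7 | fehhehhdgddhhbhbdedhhg
  15 |   3 | fgacfehhehhdgddhhbhbdedhhg
  16 |  28 | g
  17 |   4 | gacfehhehhdgddhhbhbdedhhg
  18 |  15 | gddhhbhbdedhhg
  19 |  21 | hbdedhhg
  20 |   0 | hbefgacfehhehhdgddhhbhbdedhhg
  21 |  19 | hbhbdedhhg
  22 |  13 | hdgddhhbhbdedhhg
  23 |  10 | hehhdgddhhbhbdedhhg
  24 |  27 | hg
  25 |  18 | hhbhbdedhhg
  26 |  12 | hhdgddhhbhbdedhhg
  27 |   9 | hhehhdgddhhbhbdedhhg
  28 |  26 | hhg

[5, 22, 1, 20, 6, 16, 23, 14, 17, 25, 24, 2, 11, 8, 7, 3, 28, 4, 15, 21, 0, 19, 13, 10, 27, 18, 12, 9, 26]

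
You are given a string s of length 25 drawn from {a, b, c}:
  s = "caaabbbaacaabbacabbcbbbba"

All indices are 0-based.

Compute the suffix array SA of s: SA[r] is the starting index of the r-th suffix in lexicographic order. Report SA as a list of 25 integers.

rank | idx | suffix
   0 |  24 | a
   1 |   1 | aaabbbaacaabbacabbcbbbba
   2 |  10 | aabbacabbcbbbba
   3 |   2 | aabbbaacaabbacabbcbbbba
   4 |   7 | aacaabbacabbcbbbba
   5 |  11 | abbacabbcbbbba
   6 |   3 | abbbaacaabbacabbcbbbba
   7 |  16 | abbcbbbba
   8 |   8 | acaabbacabbcbbbba
   9 |  14 | acabbcbbbba
  10 |  23 | ba
  11 |   6 | baacaabbacabbcbbbba
  12 |  13 | bacabbcbbbba
  13 |  22 | bba
  14 |   5 | bbaacaabbacabbcbbbba
  15 |  12 | bbacabbcbbbba
  16 |  21 | bbba
  17 |   4 | bbbaacaabbacabbcbbbba
  18 |  20 | bbbba
  19 |  17 | bbcbbbba
  20 |  18 | bcbbbba
  21 |   0 | caaabbbaacaabbacabbcbbbba
  22 |   9 | caabbacabbcbbbba
  23 |  15 | cabbcbbbba
  24 |  19 | cbbbba

[24, 1, 10, 2, 7, 11, 3, 16, 8, 14, 23, 6, 13, 22, 5, 12, 21, 4, 20, 17, 18, 0, 9, 15, 19]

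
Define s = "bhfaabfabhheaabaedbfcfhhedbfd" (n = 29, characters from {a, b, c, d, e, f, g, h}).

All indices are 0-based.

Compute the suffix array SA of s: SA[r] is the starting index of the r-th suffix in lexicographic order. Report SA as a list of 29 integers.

sorted suffixes:
  #0 SA[0]=12  'aabaedbfcfhhedbfd'
  #1 SA[1]=3  'aabfabhheaabaedbfcfhhedbfd'
  #2 SA[2]=13  'abaedbfcfhhedbfd'
  #3 SA[3]=4  'abfabhheaabaedbfcfhhedbfd'
  #4 SA[4]=7  'abhheaabaedbfcfhhedbfd'
  #5 SA[5]=15  'aedbfcfhhedbfd'
  #6 SA[6]=14  'baedbfcfhhedbfd'
  #7 SA[7]=5  'bfabhheaabaedbfcfhhedbfd'
  #8 SA[8]=18  'bfcfhhedbfd'
  #9 SA[9]=26  'bfd'
  #10 SA[10]=0  'bhfaabfabhheaabaedbfcfhhedbfd'
  #11 SA[11]=8  'bhheaabaedbfcfhhedbfd'
  #12 SA[12]=20  'cfhhedbfd'
  #13 SA[13]=28  'd'
  #14 SA[14]=17  'dbfcfhhedbfd'
  #15 SA[15]=25  'dbfd'
  #16 SA[16]=11  'eaabaedbfcfhhedbfd'
  #17 SA[17]=16  'edbfcfhhedbfd'
  #18 SA[18]=24  'edbfd'
  #19 SA[19]=2  'faabfabhheaabaedbfcfhhedbfd'
  #20 SA[20]=6  'fabhheaabaedbfcfhhedbfd'
  #21 SA[21]=19  'fcfhhedbfd'
  #22 SA[22]=27  'fd'
  #23 SA[23]=21  'fhhedbfd'
  #24 SA[24]=10  'heaabaedbfcfhhedbfd'
  #25 SA[25]=23  'hedbfd'
  #26 SA[26]=1  'hfaabfabhheaabaedbfcfhhedbfd'
  #27 SA[27]=9  'hheaabaedbfcfhhedbfd'
  #28 SA[28]=22  'hhedbfd'

[12, 3, 13, 4, 7, 15, 14, 5, 18, 26, 0, 8, 20, 28, 17, 25, 11, 16, 24, 2, 6, 19, 27, 21, 10, 23, 1, 9, 22]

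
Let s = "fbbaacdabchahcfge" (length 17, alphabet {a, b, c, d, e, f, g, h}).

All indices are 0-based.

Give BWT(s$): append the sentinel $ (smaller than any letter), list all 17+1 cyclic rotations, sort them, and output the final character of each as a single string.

ebdahbfaahbcg$cfca

rank  rotation            last
    0  $fbbaacdabchahcfge  e
    1  aacdabchahcfge$fbb  b
    2  abchahcfge$fbbaacd  d
    3  acdabchahcfge$fbba  a
    4  ahcfge$fbbaacdabch  h
    5  baacdabchahcfge$fb  b
    6  bbaacdabchahcfge$f  f
    7  bchahcfge$fbbaacda  a
    8  cdabchahcfge$fbbaa  a
    9  cfge$fbbaacdabchah  h
   10  chahcfge$fbbaacdab  b
   11  dabchahcfge$fbbaac  c
   12  e$fbbaacdabchahcfg  g
   13  fbbaacdabchahcfge$  $
   14  fge$fbbaacdabchahc  c
   15  ge$fbbaacdabchahcf  f
   16  hahcfge$fbbaacdabc  c
   17  hcfge$fbbaacdabcha  a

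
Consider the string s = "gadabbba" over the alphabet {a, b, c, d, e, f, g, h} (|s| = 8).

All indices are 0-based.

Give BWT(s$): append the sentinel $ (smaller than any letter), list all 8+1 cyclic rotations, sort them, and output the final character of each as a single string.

abdgbbaa$

rank  rotation   last
    0  $gadabbba  a
    1  a$gadabbb  b
    2  abbba$gad  d
    3  adabbba$g  g
    4  ba$gadabb  b
    5  bba$gadab  b
    6  bbba$gada  a
    7  dabbba$ga  a
    8  gadabbba$  $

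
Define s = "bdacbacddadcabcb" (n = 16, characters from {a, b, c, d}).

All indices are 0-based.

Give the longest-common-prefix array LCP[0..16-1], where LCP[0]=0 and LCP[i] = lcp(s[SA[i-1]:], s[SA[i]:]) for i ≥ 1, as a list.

[0, 1, 2, 1, 0, 1, 1, 1, 0, 1, 2, 1, 0, 2, 1, 1]

rank | idx | suffix
   0 |  12 | abcb
   1 |   2 | acbacddadcabcb
   2 |   5 | acddadcabcb
   3 |   9 | adcabcb
   4 |  15 | b
   5 |   4 | bacddadcabcb
   6 |  13 | bcb
   7 |   0 | bdacbacddadcabcb
   8 |  11 | cabcb
   9 |  14 | cb
  10 |   3 | cbacddadcabcb
  11 |   6 | cddadcabcb
  12 |   1 | dacbacddadcabcb
  13 |   8 | dadcabcb
  14 |  10 | dcabcb
  15 |   7 | ddadcabcb

SA = [12, 2, 5, 9, 15, 4, 13, 0, 11, 14, 3, 6, 1, 8, 10, 7]
i: (SA[i-1],SA[i]) lcp shared
  1: (12,2) 1 'a'
  2: (2,5) 2 'ac'
  3: (5,9) 1 'a'
  4: (9,15) 0 ''
  5: (15,4) 1 'b'
  6: (4,13) 1 'b'
  7: (13,0) 1 'b'
  8: (0,11) 0 ''
  9: (11,14) 1 'c'
  10: (14,3) 2 'cb'
  11: (3,6) 1 'c'
  12: (6,1) 0 ''
  13: (1,8) 2 'da'
  14: (8,10) 1 'd'
  15: (10,7) 1 'd'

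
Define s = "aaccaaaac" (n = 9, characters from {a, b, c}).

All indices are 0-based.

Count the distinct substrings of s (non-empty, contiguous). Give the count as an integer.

rank→(start, suffix):
  0 → (4, 'aaaac')
  1 → (5, 'aaac')
  2 → (6, 'aac')
  3 → (0, 'aaccaaaac')
  4 → (7, 'ac')
  5 → (1, 'accaaaac')
  6 → (8, 'c')
  7 → (3, 'caaaac')
  8 → (2, 'ccaaaac')

SA = [4, 5, 6, 0, 7, 1, 8, 3, 2]
i: (SA[i-1],SA[i]) lcp shared
  1: (4,5) 3 'aaa'
  2: (5,6) 2 'aa'
  3: (6,0) 3 'aac'
  4: (0,7) 1 'a'
  5: (7,1) 2 'ac'
  6: (1,8) 0 ''
  7: (8,3) 1 'c'
  8: (3,2) 1 'c'

n(n+1)/2 = 9·10/2 = 45
Σ LCP = 0 + 3 + 2 + 3 + 1 + 2 + 0 + 1 + 1 = 13
distinct = 45 − 13 = 32

32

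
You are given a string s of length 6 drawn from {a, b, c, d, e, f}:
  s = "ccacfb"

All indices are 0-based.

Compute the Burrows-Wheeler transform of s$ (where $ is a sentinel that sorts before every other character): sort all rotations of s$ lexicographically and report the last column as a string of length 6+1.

bcfc$ac

rank  rotation last
    0  $ccacfb  b
    1  acfb$cc  c
    2  b$ccacf  f
    3  cacfb$c  c
    4  ccacfb$  $
    5  cfb$cca  a
    6  fb$ccac  c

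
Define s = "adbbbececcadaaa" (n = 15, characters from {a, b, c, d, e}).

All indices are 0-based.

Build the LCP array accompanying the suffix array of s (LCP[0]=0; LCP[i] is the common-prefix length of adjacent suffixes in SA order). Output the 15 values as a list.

rank | idx | suffix
   0 |  14 | a
   1 |  13 | aa
   2 |  12 | aaa
   3 |  10 | adaaa
   4 |   0 | adbbbececcadaaa
   5 |   2 | bbbececcadaaa
   6 |   3 | bbececcadaaa
   7 |   4 | bececcadaaa
   8 |   9 | cadaaa
   9 |   8 | ccadaaa
  10 |   6 | ceccadaaa
  11 |  11 | daaa
  12 |   1 | dbbbececcadaaa
  13 |   7 | eccadaaa
  14 |   5 | ececcadaaa

SA = [14, 13, 12, 10, 0, 2, 3, 4, 9, 8, 6, 11, 1, 7, 5]
i: (SA[i-1],SA[i]) lcp shared
  1: (14,13) 1 'a'
  2: (13,12) 2 'aa'
  3: (12,10) 1 'a'
  4: (10,0) 2 'ad'
  5: (0,2) 0 ''
  6: (2,3) 2 'bb'
  7: (3,4) 1 'b'
  8: (4,9) 0 ''
  9: (9,8) 1 'c'
  10: (8,6) 1 'c'
  11: (6,11) 0 ''
  12: (11,1) 1 'd'
  13: (1,7) 0 ''
  14: (7,5) 2 'ec'

[0, 1, 2, 1, 2, 0, 2, 1, 0, 1, 1, 0, 1, 0, 2]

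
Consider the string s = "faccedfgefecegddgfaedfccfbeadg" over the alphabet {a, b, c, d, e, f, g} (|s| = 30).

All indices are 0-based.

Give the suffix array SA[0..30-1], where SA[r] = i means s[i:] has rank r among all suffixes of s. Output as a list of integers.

[1, 27, 18, 25, 2, 22, 3, 11, 23, 14, 20, 5, 28, 15, 26, 10, 19, 4, 8, 12, 0, 17, 24, 21, 9, 6, 29, 13, 7, 16]

sorted suffixes:
  #0 SA[0]=1  'accedfgefecegddgfaedfccfbeadg'
  #1 SA[1]=27  'adg'
  #2 SA[2]=18  'aedfccfbeadg'
  #3 SA[3]=25  'beadg'
  #4 SA[4]=2  'ccedfgefecegddgfaedfccfbeadg'
  #5 SA[5]=22  'ccfbeadg'
  #6 SA[6]=3  'cedfgefecegddgfaedfccfbeadg'
  #7 SA[7]=11  'cegddgfaedfccfbeadg'
  #8 SA[8]=23  'cfbeadg'
  #9 SA[9]=14  'ddgfaedfccfbeadg'
  #10 SA[10]=20  'dfccfbeadg'
  #11 SA[11]=5  'dfgefecegddgfaedfccfbeadg'
  #12 SA[12]=28  'dg'
  #13 SA[13]=15  'dgfaedfccfbeadg'
  #14 SA[14]=26  'eadg'
  #15 SA[15]=10  'ecegddgfaedfccfbeadg'
  #16 SA[16]=19  'edfccfbeadg'
  #17 SA[17]=4  'edfgefecegddgfaedfccfbeadg'
  #18 SA[18]=8  'efecegddgfaedfccfbeadg'
  #19 SA[19]=12  'egddgfaedfccfbeadg'
  #20 SA[20]=0  'faccedfgefecegddgfaedfccfbeadg'
  #21 SA[21]=17  'faedfccfbeadg'
  #22 SA[22]=24  'fbeadg'
  #23 SA[23]=21  'fccfbeadg'
  #24 SA[24]=9  'fecegddgfaedfccfbeadg'
  #25 SA[25]=6  'fgefecegddgfaedfccfbeadg'
  #26 SA[26]=29  'g'
  #27 SA[27]=13  'gddgfaedfccfbeadg'
  #28 SA[28]=7  'gefecegddgfaedfccfbeadg'
  #29 SA[29]=16  'gfaedfccfbeadg'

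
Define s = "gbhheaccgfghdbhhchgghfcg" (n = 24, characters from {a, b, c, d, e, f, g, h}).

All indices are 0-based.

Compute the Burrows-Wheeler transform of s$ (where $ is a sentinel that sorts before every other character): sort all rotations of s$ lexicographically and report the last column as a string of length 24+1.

gedgafchhhhgc$chfghghgcbb

rank  rotation                   last
    0  $gbhheaccgfghdbhhchgghfcg  g
    1  accgfghdbhhchgghfcg$gbhhe  e
    2  bhhchgghfcg$gbhheaccgfghd  d
    3  bhheaccgfghdbhhchgghfcg$g  g
    4  ccgfghdbhhchgghfcg$gbhhea  a
    5  cg$gbhheaccgfghdbhhchgghf  f
    6  cgfghdbhhchgghfcg$gbhheac  c
    7  chgghfcg$gbhheaccgfghdbhh  h
    8  dbhhchgghfcg$gbhheaccgfgh  h
    9  eaccgfghdbhhchgghfcg$gbhh  h
   10  fcg$gbhheaccgfghdbhhchggh  h
   11  fghdbhhchgghfcg$gbhheaccg  g
   12  g$gbhheaccgfghdbhhchgghfc  c
   13  gbhheaccgfghdbhhchgghfcg$  $
   14  gfghdbhhchgghfcg$gbhheacc  c
   15  gghfcg$gbhheaccgfghdbhhch  h
   16  ghdbhhchgghfcg$gbhheaccgf  f
   17  ghfcg$gbhheaccgfghdbhhchg  g
   18  hchgghfcg$gbhheaccgfghdbh  h
   19  hdbhhchgghfcg$gbhheaccgfg  g
   20  heaccgfghdbhhchgghfcg$gbh  h
   21  hfcg$gbhheaccgfghdbhhchgg  g
   22  hgghfcg$gbhheaccgfghdbhhc  c
   23  hhchgghfcg$gbhheaccgfghdb  b
   24  hheaccgfghdbhhchgghfcg$gb  b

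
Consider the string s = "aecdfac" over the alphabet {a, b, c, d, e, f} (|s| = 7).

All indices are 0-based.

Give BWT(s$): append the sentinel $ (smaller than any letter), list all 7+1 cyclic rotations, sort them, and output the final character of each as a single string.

cf$aecad

rank  rotation  last
    0  $aecdfac  c
    1  ac$aecdf  f
    2  aecdfac$  $
    3  c$aecdfa  a
    4  cdfac$ae  e
    5  dfac$aec  c
    6  ecdfac$a  a
    7  fac$aecd  d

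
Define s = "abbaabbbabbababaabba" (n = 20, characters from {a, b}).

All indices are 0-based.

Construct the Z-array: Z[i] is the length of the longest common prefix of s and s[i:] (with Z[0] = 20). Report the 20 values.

[20, 0, 0, 1, 3, 0, 0, 0, 4, 0, 0, 2, 0, 2, 0, 1, 4, 0, 0, 1]

Z[0]=20
i=1: outside box; Z[1]=0
i=2: outside box; Z[2]=0
i=3: outside box; Z[3]=1 grow→box=[3,4)
i=4: outside box; Z[4]=3 grow→box=[4,7)
i=5: min(r-i=2, Z[1]=0)=0; Z[5]=0
i=6: min(r-i=1, Z[2]=0)=0; Z[6]=0
i=7: outside box; Z[7]=0
i=8: outside box; Z[8]=4 grow→box=[8,12)
i=9: min(r-i=3, Z[1]=0)=0; Z[9]=0
i=10: min(r-i=2, Z[2]=0)=0; Z[10]=0
i=11: min(r-i=1, Z[3]=1)=1; Z[11]=2 grow→box=[11,13)
i=12: min(r-i=1, Z[1]=0)=0; Z[12]=0
i=13: outside box; Z[13]=2 grow→box=[13,15)
i=14: min(r-i=1, Z[1]=0)=0; Z[14]=0
i=15: outside box; Z[15]=1 grow→box=[15,16)
i=16: outside box; Z[16]=4 grow→box=[16,20)
i=17: min(r-i=3, Z[1]=0)=0; Z[17]=0
i=18: min(r-i=2, Z[2]=0)=0; Z[18]=0
i=19: min(r-i=1, Z[3]=1)=1; Z[19]=1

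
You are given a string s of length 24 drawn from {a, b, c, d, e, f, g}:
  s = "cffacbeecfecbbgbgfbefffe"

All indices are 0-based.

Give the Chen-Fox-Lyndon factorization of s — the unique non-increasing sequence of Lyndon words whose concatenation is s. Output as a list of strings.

emit factor 1: 'cff' (i=0, period=3)
emit factor 2: 'acbeecfecbbgbgfbefffe' (i=3, period=21)

["cff", "acbeecfecbbgbgfbefffe"]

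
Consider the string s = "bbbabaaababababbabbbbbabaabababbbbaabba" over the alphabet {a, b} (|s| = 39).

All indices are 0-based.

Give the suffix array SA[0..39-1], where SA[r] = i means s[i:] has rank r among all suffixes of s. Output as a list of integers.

rank | idx | suffix
   0 |  38 | a
   1 |   5 | aaababababbabbbbbabaabababbbbaabba
   2 |   6 | aababababbabbbbbabaabababbbbaabba
   3 |  24 | aabababbbbaabba
   4 |  34 | aabba
   5 |   3 | abaaababababbabbbbbabaabababbbbaabba
   6 |  22 | abaabababbbbaabba
   7 |   7 | ababababbabbbbbabaabababbbbaabba
   8 |   9 | abababbabbbbbabaabababbbbaabba
   9 |  25 | abababbbbaabba
  10 |  11 | ababbabbbbbabaabababbbbaabba
  11 |  27 | ababbbbaabba
  12 |  35 | abba
  13 |  13 | abbabbbbbabaabababbbbaabba
  14 |  29 | abbbbaabba
  15 |  16 | abbbbbabaabababbbbaabba
  16 |  37 | ba
  17 |   4 | baaababababbabbbbbabaabababbbbaabba
  18 |  23 | baabababbbbaabba
  19 |  33 | baabba
  20 |   2 | babaaababababbabbbbbabaabababbbbaabba
  21 |  21 | babaabababbbbaabba
  22 |   8 | babababbabbbbbabaabababbbbaabba
  23 |  10 | bababbabbbbbabaabababbbbaabba
  24 |  26 | bababbbbaabba
  25 |  12 | babbabbbbbabaabababbbbaabba
  26 |  28 | babbbbaabba
  27 |  15 | babbbbbabaabababbbbaabba
  28 |  36 | bba
  29 |  32 | bbaabba
  30 |   1 | bbabaaababababbabbbbbabaabababbbbaabba
  31 |  20 | bbabaabababbbbaabba
  32 |  14 | bbabbbbbabaabababbbbaabba
  33 |  31 | bbbaabba
  34 |   0 | bbbabaaababababbabbbbbabaabababbbbaabba
  35 |  19 | bbbabaabababbbbaabba
  36 |  30 | bbbbaabba
  37 |  18 | bbbbabaabababbbbaabba
  38 |  17 | bbbbbabaabababbbbaabba

[38, 5, 6, 24, 34, 3, 22, 7, 9, 25, 11, 27, 35, 13, 29, 16, 37, 4, 23, 33, 2, 21, 8, 10, 26, 12, 28, 15, 36, 32, 1, 20, 14, 31, 0, 19, 30, 18, 17]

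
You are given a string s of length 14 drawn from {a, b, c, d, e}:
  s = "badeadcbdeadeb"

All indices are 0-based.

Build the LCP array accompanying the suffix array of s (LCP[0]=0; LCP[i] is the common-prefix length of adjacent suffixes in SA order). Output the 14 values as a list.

rank→(start, suffix):
  0 → (4, 'adcbdeadeb')
  1 → (1, 'adeadcbdeadeb')
  2 → (10, 'adeb')
  3 → (13, 'b')
  4 → (0, 'badeadcbdeadeb')
  5 → (7, 'bdeadeb')
  6 → (6, 'cbdeadeb')
  7 → (5, 'dcbdeadeb')
  8 → (2, 'deadcbdeadeb')
  9 → (8, 'deadeb')
  10 → (11, 'deb')
  11 → (3, 'eadcbdeadeb')
  12 → (9, 'eadeb')
  13 → (12, 'eb')

SA = [4, 1, 10, 13, 0, 7, 6, 5, 2, 8, 11, 3, 9, 12]
rank  pair      lcp
   1  s[4:],s[1:]  2  'ad'
   2  s[1:],s[10:]  3  'ade'
   3  s[10:],s[13:]  0  ''
   4  s[13:],s[0:]  1  'b'
   5  s[0:],s[7:]  1  'b'
   6  s[7:],s[6:]  0  ''
   7  s[6:],s[5:]  0  ''
   8  s[5:],s[2:]  1  'd'
   9  s[2:],s[8:]  4  'dead'
  10  s[8:],s[11:]  2  'de'
  11  s[11:],s[3:]  0  ''
  12  s[3:],s[9:]  3  'ead'
  13  s[9:],s[12:]  1  'e'

[0, 2, 3, 0, 1, 1, 0, 0, 1, 4, 2, 0, 3, 1]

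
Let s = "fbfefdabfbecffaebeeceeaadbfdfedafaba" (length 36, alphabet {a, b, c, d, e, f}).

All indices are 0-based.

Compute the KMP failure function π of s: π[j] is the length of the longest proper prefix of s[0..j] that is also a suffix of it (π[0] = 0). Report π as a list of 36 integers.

π[0] = 0
j=1 s[j]='b': π[1]=0 (border '')
j=2 s[j]='f': π[2]=1 (border 'f')
j=3 s[j]='e': k: 1→0; π[3]=0 (border '')
j=4 s[j]='f': π[4]=1 (border 'f')
j=5 s[j]='d': k: 1→0; π[5]=0 (border '')
j=6 s[j]='a': π[6]=0 (border '')
j=7 s[j]='b': π[7]=0 (border '')
j=8 s[j]='f': π[8]=1 (border 'f')
j=9 s[j]='b': π[9]=2 (border 'fb')
j=10 s[j]='e': k: 2→0; π[10]=0 (border '')
j=11 s[j]='c': π[11]=0 (border '')
j=12 s[j]='f': π[12]=1 (border 'f')
j=13 s[j]='f': k: 1→0; π[13]=1 (border 'f')
j=14 s[j]='a': k: 1→0; π[14]=0 (border '')
j=15 s[j]='e': π[15]=0 (border '')
j=16 s[j]='b': π[16]=0 (border '')
j=17 s[j]='e': π[17]=0 (border '')
j=18 s[j]='e': π[18]=0 (border '')
j=19 s[j]='c': π[19]=0 (border '')
j=20 s[j]='e': π[20]=0 (border '')
j=21 s[j]='e': π[21]=0 (border '')
j=22 s[j]='a': π[22]=0 (border '')
j=23 s[j]='a': π[23]=0 (border '')
j=24 s[j]='d': π[24]=0 (border '')
j=25 s[j]='b': π[25]=0 (border '')
j=26 s[j]='f': π[26]=1 (border 'f')
j=27 s[j]='d': k: 1→0; π[27]=0 (border '')
j=28 s[j]='f': π[28]=1 (border 'f')
j=29 s[j]='e': k: 1→0; π[29]=0 (border '')
j=30 s[j]='d': π[30]=0 (border '')
j=31 s[j]='a': π[31]=0 (border '')
j=32 s[j]='f': π[32]=1 (border 'f')
j=33 s[j]='a': k: 1→0; π[33]=0 (border '')
j=34 s[j]='b': π[34]=0 (border '')
j=35 s[j]='a': π[35]=0 (border '')

[0, 0, 1, 0, 1, 0, 0, 0, 1, 2, 0, 0, 1, 1, 0, 0, 0, 0, 0, 0, 0, 0, 0, 0, 0, 0, 1, 0, 1, 0, 0, 0, 1, 0, 0, 0]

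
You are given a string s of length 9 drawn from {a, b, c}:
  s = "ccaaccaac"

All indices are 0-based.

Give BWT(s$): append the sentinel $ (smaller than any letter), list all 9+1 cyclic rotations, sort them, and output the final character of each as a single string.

cccaaacca$

rank  rotation    last
    0  $ccaaccaac  c
    1  aac$ccaacc  c
    2  aaccaac$cc  c
    3  ac$ccaacca  a
    4  accaac$cca  a
    5  c$ccaaccaa  a
    6  caac$ccaac  c
    7  caaccaac$c  c
    8  ccaac$ccaa  a
    9  ccaaccaac$  $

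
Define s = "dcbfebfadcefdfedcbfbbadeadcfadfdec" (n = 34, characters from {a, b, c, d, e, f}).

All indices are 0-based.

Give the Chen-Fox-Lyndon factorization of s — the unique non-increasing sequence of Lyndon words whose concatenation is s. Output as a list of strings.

["d", "c", "bfe", "bf", "adcefdfedcbfbbadeadcfadfdec"]

emit factor 1: 'd' (i=0, period=1)
emit factor 2: 'c' (i=1, period=1)
emit factor 3: 'bfe' (i=2, period=3)
emit factor 4: 'bf' (i=5, period=2)
emit factor 5: 'adcefdfedcbfbbadeadcfadfdec' (i=7, period=27)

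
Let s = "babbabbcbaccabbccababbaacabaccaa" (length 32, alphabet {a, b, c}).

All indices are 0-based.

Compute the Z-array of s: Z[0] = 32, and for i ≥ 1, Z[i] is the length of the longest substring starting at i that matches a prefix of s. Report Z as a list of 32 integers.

[32, 0, 1, 4, 0, 1, 1, 0, 2, 0, 0, 0, 0, 1, 1, 0, 0, 0, 5, 0, 1, 2, 0, 0, 0, 0, 2, 0, 0, 0, 0, 0]

Z[0]=32
i=1: outside box; Z[1]=0
i=2: outside box; Z[2]=1 scan→box=[2,3)
i=3: outside box; Z[3]=4 scan→box=[3,7)
i=4: min(r-i=3, Z[1]=0)=0; Z[4]=0
i=5: min(r-i=2, Z[2]=1)=1; Z[5]=1
i=6: min(r-i=1, Z[3]=4)=1; Z[6]=1
i=7: outside box; Z[7]=0
i=8: outside box; Z[8]=2 scan→box=[8,10)
i=9: min(r-i=1, Z[1]=0)=0; Z[9]=0
i=10: outside box; Z[10]=0
i=11: outside box; Z[11]=0
i=12: outside box; Z[12]=0
i=13: outside box; Z[13]=1 scan→box=[13,14)
i=14: outside box; Z[14]=1 scan→box=[14,15)
i=15: outside box; Z[15]=0
i=16: outside box; Z[16]=0
i=17: outside box; Z[17]=0
i=18: outside box; Z[18]=5 scan→box=[18,23)
i=19: min(r-i=4, Z[1]=0)=0; Z[19]=0
i=20: min(r-i=3, Z[2]=1)=1; Z[20]=1
i=21: min(r-i=2, Z[3]=4)=2; Z[21]=2
i=22: min(r-i=1, Z[4]=0)=0; Z[22]=0
i=23: outside box; Z[23]=0
i=24: outside box; Z[24]=0
i=25: outside box; Z[25]=0
i=26: outside box; Z[26]=2 scan→box=[26,28)
i=27: min(r-i=1, Z[1]=0)=0; Z[27]=0
i=28: outside box; Z[28]=0
i=29: outside box; Z[29]=0
i=30: outside box; Z[30]=0
i=31: outside box; Z[31]=0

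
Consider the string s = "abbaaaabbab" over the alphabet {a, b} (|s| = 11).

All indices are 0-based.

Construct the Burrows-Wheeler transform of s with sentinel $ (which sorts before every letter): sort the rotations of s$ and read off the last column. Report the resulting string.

bbaab$aabbaa

rank  rotation      last
    0  $abbaaaabbab  b
    1  aaaabbab$abb  b
    2  aaabbab$abba  a
    3  aabbab$abbaa  a
    4  ab$abbaaaabb  b
    5  abbaaaabbab$  $
    6  abbab$abbaaa  a
    7  b$abbaaaabba  a
    8  baaaabbab$ab  b
    9  bab$abbaaaab  b
   10  bbaaaabbab$a  a
   11  bbab$abbaaaa  a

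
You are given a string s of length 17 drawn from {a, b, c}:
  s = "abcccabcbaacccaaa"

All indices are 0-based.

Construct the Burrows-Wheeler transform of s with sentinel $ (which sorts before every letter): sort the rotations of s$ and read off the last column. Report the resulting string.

rank  rotation            last
    0  $abcccabcbaacccaaa  a
    1  a$abcccabcbaacccaa  a
    2  aa$abcccabcbaaccca  a
    3  aaa$abcccabcbaaccc  c
    4  aacccaaa$abcccabcb  b
    5  abcbaacccaaa$abccc  c
    6  abcccabcbaacccaaa$  $
    7  acccaaa$abcccabcba  a
    8  baacccaaa$abcccabc  c
    9  bcbaacccaaa$abccca  a
   10  bcccabcbaacccaaa$a  a
   11  caaa$abcccabcbaacc  c
   12  cabcbaacccaaa$abcc  c
   13  cbaacccaaa$abcccab  b
   14  ccaaa$abcccabcbaac  c
   15  ccabcbaacccaaa$abc  c
   16  cccaaa$abcccabcbaa  a
   17  cccabcbaacccaaa$ab  b

aaacbc$acaaccbccab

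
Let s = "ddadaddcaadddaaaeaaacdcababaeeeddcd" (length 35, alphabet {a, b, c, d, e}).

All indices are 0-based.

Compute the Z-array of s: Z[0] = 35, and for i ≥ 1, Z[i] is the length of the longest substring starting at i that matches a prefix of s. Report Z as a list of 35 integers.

[35, 1, 0, 1, 0, 2, 1, 0, 0, 0, 2, 3, 1, 0, 0, 0, 0, 0, 0, 0, 0, 1, 0, 0, 0, 0, 0, 0, 0, 0, 0, 2, 1, 0, 1]

Z[0]=35
i=1: fresh scan; Z[1]=1 scan→box=[1,2)
i=2: fresh scan; Z[2]=0
i=3: fresh scan; Z[3]=1 scan→box=[3,4)
i=4: fresh scan; Z[4]=0
i=5: fresh scan; Z[5]=2 scan→box=[5,7)
i=6: min(r-i=1, Z[1]=1)=1; Z[6]=1
i=7: fresh scan; Z[7]=0
i=8: fresh scan; Z[8]=0
i=9: fresh scan; Z[9]=0
i=10: fresh scan; Z[10]=2 scan→box=[10,12)
i=11: min(r-i=1, Z[1]=1)=1; Z[11]=3 scan→box=[11,14)
i=12: min(r-i=2, Z[1]=1)=1; Z[12]=1
i=13: min(r-i=1, Z[2]=0)=0; Z[13]=0
i=14: fresh scan; Z[14]=0
i=15: fresh scan; Z[15]=0
i=16: fresh scan; Z[16]=0
i=17: fresh scan; Z[17]=0
i=18: fresh scan; Z[18]=0
i=19: fresh scan; Z[19]=0
i=20: fresh scan; Z[20]=0
i=21: fresh scan; Z[21]=1 scan→box=[21,22)
i=22: fresh scan; Z[22]=0
i=23: fresh scan; Z[23]=0
i=24: fresh scan; Z[24]=0
i=25: fresh scan; Z[25]=0
i=26: fresh scan; Z[26]=0
i=27: fresh scan; Z[27]=0
i=28: fresh scan; Z[28]=0
i=29: fresh scan; Z[29]=0
i=30: fresh scan; Z[30]=0
i=31: fresh scan; Z[31]=2 scan→box=[31,33)
i=32: min(r-i=1, Z[1]=1)=1; Z[32]=1
i=33: fresh scan; Z[33]=0
i=34: fresh scan; Z[34]=1 scan→box=[34,35)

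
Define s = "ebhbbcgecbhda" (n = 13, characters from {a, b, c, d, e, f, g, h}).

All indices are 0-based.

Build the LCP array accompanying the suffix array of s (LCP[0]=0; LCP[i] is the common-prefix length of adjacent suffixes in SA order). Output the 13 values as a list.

sorted suffixes:
  #0 SA[0]=12  'a'
  #1 SA[1]=3  'bbcgecbhda'
  #2 SA[2]=4  'bcgecbhda'
  #3 SA[3]=1  'bhbbcgecbhda'
  #4 SA[4]=9  'bhda'
  #5 SA[5]=8  'cbhda'
  #6 SA[6]=5  'cgecbhda'
  #7 SA[7]=11  'da'
  #8 SA[8]=0  'ebhbbcgecbhda'
  #9 SA[9]=7  'ecbhda'
  #10 SA[10]=6  'gecbhda'
  #11 SA[11]=2  'hbbcgecbhda'
  #12 SA[12]=10  'hda'

SA = [12, 3, 4, 1, 9, 8, 5, 11, 0, 7, 6, 2, 10]
rank  pair      lcp
   1  s[12:],s[3:]  0  ''
   2  s[3:],s[4:]  1  'b'
   3  s[4:],s[1:]  1  'b'
   4  s[1:],s[9:]  2  'bh'
   5  s[9:],s[8:]  0  ''
   6  s[8:],s[5:]  1  'c'
   7  s[5:],s[11:]  0  ''
   8  s[11:],s[0:]  0  ''
   9  s[0:],s[7:]  1  'e'
  10  s[7:],s[6:]  0  ''
  11  s[6:],s[2:]  0  ''
  12  s[2:],s[10:]  1  'h'

[0, 0, 1, 1, 2, 0, 1, 0, 0, 1, 0, 0, 1]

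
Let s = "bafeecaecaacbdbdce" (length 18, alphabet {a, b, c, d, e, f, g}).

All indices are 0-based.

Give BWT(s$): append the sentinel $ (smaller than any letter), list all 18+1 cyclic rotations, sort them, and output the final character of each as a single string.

ecacb$cdeeadbbcaefa

rank  rotation             last
    0  $bafeecaecaacbdbdce  e
    1  aacbdbdce$bafeecaec  c
    2  acbdbdce$bafeecaeca  a
    3  aecaacbdbdce$bafeec  c
    4  afeecaecaacbdbdce$b  b
    5  bafeecaecaacbdbdce$  $
    6  bdbdce$bafeecaecaac  c
    7  bdce$bafeecaecaacbd  d
    8  caacbdbdce$bafeecae  e
    9  caecaacbdbdce$bafee  e
   10  cbdbdce$bafeecaecaa  a
   11  ce$bafeecaecaacbdbd  d
   12  dbdce$bafeecaecaacb  b
   13  dce$bafeecaecaacbdb  b
   14  e$bafeecaecaacbdbdc  c
   15  ecaacbdbdce$bafeeca  a
   16  ecaecaacbdbdce$bafe  e
   17  eecaecaacbdbdce$baf  f
   18  feecaecaacbdbdce$ba  a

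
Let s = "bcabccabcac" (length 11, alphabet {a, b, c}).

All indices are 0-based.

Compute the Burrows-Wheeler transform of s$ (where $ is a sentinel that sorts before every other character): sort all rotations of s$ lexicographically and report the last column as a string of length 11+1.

cccc$aaacbbb

rank  rotation      last
    0  $bcabccabcac  c
    1  abcac$bcabcc  c
    2  abccabcac$bc  c
    3  ac$bcabccabc  c
    4  bcabccabcac$  $
    5  bcac$bcabcca  a
    6  bccabcac$bca  a
    7  c$bcabccabca  a
    8  cabcac$bcabc  c
    9  cabccabcac$b  b
   10  cac$bcabccab  b
   11  ccabcac$bcab  b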